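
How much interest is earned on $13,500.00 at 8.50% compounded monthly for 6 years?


Compound interest earned = final amount − principal.
A = P(1 + r/n)^(nt) = $13,500.00 × (1 + 0.085/12)^(12 × 6) = $22,441.05
Interest = A − P = $22,441.05 − $13,500.00 = $8,941.05

Interest = A - P = $8,941.05


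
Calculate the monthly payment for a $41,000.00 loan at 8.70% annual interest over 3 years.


Loan payment formula: PMT = PV × r / (1 − (1 + r)^(−n))
Monthly rate r = 0.087/12 = 0.00725, n = 36 months
Denominator: 1 − (1 + 0.087/12)^(−36) = 0.228993
PMT = $41,000.00 × (0.087/12) / 0.228993
PMT = $1,298.07 per month

PMT = PV × r / (1-(1+r)^(-n)) = $1,298.07/month


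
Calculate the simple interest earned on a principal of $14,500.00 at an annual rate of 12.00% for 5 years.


Simple interest formula: I = P × r × t
I = $14,500.00 × 0.12 × 5
I = $8,700.00

I = P × r × t = $8,700.00


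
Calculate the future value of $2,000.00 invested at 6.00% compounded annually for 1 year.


Compound interest formula: A = P(1 + r/n)^(nt)
A = $2,000.00 × (1 + 0.06/1)^(1 × 1)
Growth factor: (1 + 0.06/1)^1 = 1.060000
A = $2,000.00 × 1.060000
A = $2,120.00

A = P(1 + r/n)^(nt) = $2,120.00


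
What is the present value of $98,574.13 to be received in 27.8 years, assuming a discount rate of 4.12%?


Present value formula: PV = FV / (1 + r)^t
PV = $98,574.13 / (1 + 0.0412)^27.8
PV = $98,574.13 / 3.072201
PV = $32,085.83

PV = FV / (1 + r)^t = $32,085.83


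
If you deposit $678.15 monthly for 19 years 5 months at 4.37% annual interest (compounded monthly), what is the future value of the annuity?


Future value of an ordinary annuity: FV = PMT × ((1 + r)^n − 1) / r
Monthly rate r = 0.0437/12 ≈ 0.00364167, n = 233
FV = $678.15 × ((1 + 0.0437/12)^233 − 1) / (0.0437/12)
FV = $678.15 × 365.920818
FV = $248,149.20

FV = PMT × ((1+r)^n - 1)/r = $248,149.20


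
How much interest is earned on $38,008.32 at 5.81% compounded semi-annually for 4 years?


Compound interest earned = final amount − principal.
A = P(1 + r/n)^(nt) = $38,008.32 × (1 + 0.0581/2)^(2 × 4) = $47,793.68
Interest = A − P = $47,793.68 − $38,008.32 = $9,785.36

Interest = A - P = $9,785.36


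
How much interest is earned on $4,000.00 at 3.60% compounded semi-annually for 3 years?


Compound interest earned = final amount − principal.
A = P(1 + r/n)^(nt) = $4,000.00 × (1 + 0.036/2)^(2 × 3) = $4,451.91
Interest = A − P = $4,451.91 − $4,000.00 = $451.91

Interest = A - P = $451.91


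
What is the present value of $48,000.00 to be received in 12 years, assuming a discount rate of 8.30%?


Present value formula: PV = FV / (1 + r)^t
PV = $48,000.00 / (1 + 0.083)^12
PV = $48,000.00 / 2.6034035
PV = $18,437.40

PV = FV / (1 + r)^t = $18,437.40


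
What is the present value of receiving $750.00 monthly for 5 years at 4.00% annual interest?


Present value of an ordinary annuity: PV = PMT × (1 − (1 + r)^(−n)) / r
Monthly rate r = 0.04/12 ≈ 0.00333333, n = 60
PV = $750.00 × (1 − (1 + 0.04/12)^(−60)) / (0.04/12)
PV = $750.00 × 54.299069
PV = $40,724.30

PV = PMT × (1-(1+r)^(-n))/r = $40,724.30


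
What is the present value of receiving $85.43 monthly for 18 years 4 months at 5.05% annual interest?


Present value of an ordinary annuity: PV = PMT × (1 − (1 + r)^(−n)) / r
Monthly rate r = 0.0505/12 ≈ 0.00420833, n = 220
PV = $85.43 × (1 − (1 + 0.0505/12)^(−220)) / (0.0505/12)
PV = $85.43 × 143.293890
PV = $12,241.60

PV = PMT × (1-(1+r)^(-n))/r = $12,241.60


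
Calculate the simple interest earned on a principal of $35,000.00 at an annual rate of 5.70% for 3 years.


Simple interest formula: I = P × r × t
I = $35,000.00 × 0.057 × 3
I = $5,985.00

I = P × r × t = $5,985.00


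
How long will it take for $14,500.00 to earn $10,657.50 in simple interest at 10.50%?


Rearrange the simple interest formula for t:
I = P × r × t  ⇒  t = I / (P × r)
t = $10,657.50 / ($14,500.00 × 0.105)
t = 7

t = I/(P×r) = 7 years


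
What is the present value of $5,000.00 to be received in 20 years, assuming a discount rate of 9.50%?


Present value formula: PV = FV / (1 + r)^t
PV = $5,000.00 / (1 + 0.095)^20
PV = $5,000.00 / 6.141612
PV = $814.12

PV = FV / (1 + r)^t = $814.12


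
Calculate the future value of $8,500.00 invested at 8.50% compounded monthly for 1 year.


Compound interest formula: A = P(1 + r/n)^(nt)
A = $8,500.00 × (1 + 0.085/12)^(12 × 1)
Growth factor: (1 + 0.085/12)^12 = 1.088391
A = $8,500.00 × 1.088391
A = $9,251.32

A = P(1 + r/n)^(nt) = $9,251.32


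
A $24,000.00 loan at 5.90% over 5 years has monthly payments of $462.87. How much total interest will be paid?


Total paid over the life of the loan = PMT × n.
Total paid = $462.87 × 60 = $27,772.20
Total interest = total paid − principal = $27,772.20 − $24,000.00 = $3,772.20

Total interest = (PMT × n) - PV = $3,772.20


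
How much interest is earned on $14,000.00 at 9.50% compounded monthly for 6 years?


Compound interest earned = final amount − principal.
A = P(1 + r/n)^(nt) = $14,000.00 × (1 + 0.095/12)^(12 × 6) = $24,700.24
Interest = A − P = $24,700.24 − $14,000.00 = $10,700.24

Interest = A - P = $10,700.24


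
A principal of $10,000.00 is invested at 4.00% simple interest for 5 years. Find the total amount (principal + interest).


Total amount formula: A = P(1 + rt) = P + P·r·t
Interest: I = P × r × t = $10,000.00 × 0.04 × 5 = $2,000.00
A = P + I = $10,000.00 + $2,000.00 = $12,000.00

A = P + I = P(1 + rt) = $12,000.00


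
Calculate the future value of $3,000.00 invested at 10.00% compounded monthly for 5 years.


Compound interest formula: A = P(1 + r/n)^(nt)
A = $3,000.00 × (1 + 0.1/12)^(12 × 5)
Growth factor: (1 + 0.1/12)^60 = 1.645309
A = $3,000.00 × 1.645309
A = $4,935.93

A = P(1 + r/n)^(nt) = $4,935.93


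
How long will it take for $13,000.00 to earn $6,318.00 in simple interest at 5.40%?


Rearrange the simple interest formula for t:
I = P × r × t  ⇒  t = I / (P × r)
t = $6,318.00 / ($13,000.00 × 0.054)
t = 9

t = I/(P×r) = 9 years


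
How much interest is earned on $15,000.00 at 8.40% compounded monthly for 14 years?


Compound interest earned = final amount − principal.
A = P(1 + r/n)^(nt) = $15,000.00 × (1 + 0.084/12)^(12 × 14) = $48,421.95
Interest = A − P = $48,421.95 − $15,000.00 = $33,421.95

Interest = A - P = $33,421.95


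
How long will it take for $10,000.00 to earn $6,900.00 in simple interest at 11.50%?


Rearrange the simple interest formula for t:
I = P × r × t  ⇒  t = I / (P × r)
t = $6,900.00 / ($10,000.00 × 0.115)
t = 6

t = I/(P×r) = 6 years


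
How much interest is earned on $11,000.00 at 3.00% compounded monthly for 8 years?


Compound interest earned = final amount − principal.
A = P(1 + r/n)^(nt) = $11,000.00 × (1 + 0.03/12)^(12 × 8) = $13,979.55
Interest = A − P = $13,979.55 − $11,000.00 = $2,979.55

Interest = A - P = $2,979.55


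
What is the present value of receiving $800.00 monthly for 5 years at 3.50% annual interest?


Present value of an ordinary annuity: PV = PMT × (1 − (1 + r)^(−n)) / r
Monthly rate r = 0.035/12 ≈ 0.00291667, n = 60
PV = $800.00 × (1 − (1 + 0.035/12)^(−60)) / (0.035/12)
PV = $800.00 × 54.969988
PV = $43,975.99

PV = PMT × (1-(1+r)^(-n))/r = $43,975.99


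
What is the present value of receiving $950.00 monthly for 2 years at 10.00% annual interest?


Present value of an ordinary annuity: PV = PMT × (1 − (1 + r)^(−n)) / r
Monthly rate r = 0.1/12 ≈ 0.00833333, n = 24
PV = $950.00 × (1 − (1 + 0.1/12)^(−24)) / (0.1/12)
PV = $950.00 × 21.670855
PV = $20,587.31

PV = PMT × (1-(1+r)^(-n))/r = $20,587.31


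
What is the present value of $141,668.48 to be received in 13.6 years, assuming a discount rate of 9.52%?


Present value formula: PV = FV / (1 + r)^t
PV = $141,668.48 / (1 + 0.0952)^13.6
PV = $141,668.48 / 3.444377
PV = $41,130.36

PV = FV / (1 + r)^t = $41,130.36


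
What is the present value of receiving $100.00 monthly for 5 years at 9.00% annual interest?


Present value of an ordinary annuity: PV = PMT × (1 − (1 + r)^(−n)) / r
Monthly rate r = 0.09/12 = 0.0075, n = 60
PV = $100.00 × (1 − (1 + 0.09/12)^(−60)) / (0.09/12)
PV = $100.00 × 48.173374
PV = $4,817.34

PV = PMT × (1-(1+r)^(-n))/r = $4,817.34


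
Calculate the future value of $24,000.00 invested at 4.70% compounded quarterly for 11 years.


Compound interest formula: A = P(1 + r/n)^(nt)
A = $24,000.00 × (1 + 0.047/4)^(4 × 11)
Growth factor: (1 + 0.047/4)^44 = 1.6719426
A = $24,000.00 × 1.6719426
A = $40,126.62

A = P(1 + r/n)^(nt) = $40,126.62


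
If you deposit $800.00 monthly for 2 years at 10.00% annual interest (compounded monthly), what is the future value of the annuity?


Future value of an ordinary annuity: FV = PMT × ((1 + r)^n − 1) / r
Monthly rate r = 0.1/12 ≈ 0.00833333, n = 24
FV = $800.00 × ((1 + 0.1/12)^24 − 1) / (0.1/12)
FV = $800.00 × 26.446915
FV = $21,157.53

FV = PMT × ((1+r)^n - 1)/r = $21,157.53


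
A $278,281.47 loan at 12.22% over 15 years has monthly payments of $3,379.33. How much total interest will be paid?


Total paid over the life of the loan = PMT × n.
Total paid = $3,379.33 × 180 = $608,279.40
Total interest = total paid − principal = $608,279.40 − $278,281.47 = $329,997.93

Total interest = (PMT × n) - PV = $329,997.93


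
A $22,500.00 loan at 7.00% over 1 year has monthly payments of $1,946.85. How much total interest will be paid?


Total paid over the life of the loan = PMT × n.
Total paid = $1,946.85 × 12 = $23,362.20
Total interest = total paid − principal = $23,362.20 − $22,500.00 = $862.20

Total interest = (PMT × n) - PV = $862.20


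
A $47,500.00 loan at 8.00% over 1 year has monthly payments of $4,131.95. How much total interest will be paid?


Total paid over the life of the loan = PMT × n.
Total paid = $4,131.95 × 12 = $49,583.40
Total interest = total paid − principal = $49,583.40 − $47,500.00 = $2,083.40

Total interest = (PMT × n) - PV = $2,083.40


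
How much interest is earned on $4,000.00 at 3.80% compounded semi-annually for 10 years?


Compound interest earned = final amount − principal.
A = P(1 + r/n)^(nt) = $4,000.00 × (1 + 0.038/2)^(2 × 10) = $5,828.32
Interest = A − P = $5,828.32 − $4,000.00 = $1,828.32

Interest = A - P = $1,828.32


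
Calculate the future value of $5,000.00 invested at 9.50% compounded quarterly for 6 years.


Compound interest formula: A = P(1 + r/n)^(nt)
A = $5,000.00 × (1 + 0.095/4)^(4 × 6)
Growth factor: (1 + 0.095/4)^24 = 1.7565235
A = $5,000.00 × 1.7565235
A = $8,782.62

A = P(1 + r/n)^(nt) = $8,782.62


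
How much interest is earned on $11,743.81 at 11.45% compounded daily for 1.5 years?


Compound interest earned = final amount − principal.
A = P(1 + r/n)^(nt) = $11,743.81 × (1 + 0.1145/365)^(365 × 1.5) = $13,944.00
Interest = A − P = $13,944.00 − $11,743.81 = $2,200.19

Interest = A - P = $2,200.19


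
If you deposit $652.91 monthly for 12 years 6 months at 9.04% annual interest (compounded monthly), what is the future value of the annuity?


Future value of an ordinary annuity: FV = PMT × ((1 + r)^n − 1) / r
Monthly rate r = 0.0904/12 ≈ 0.00753333, n = 150
FV = $652.91 × ((1 + 0.0904/12)^150 − 1) / (0.0904/12)
FV = $652.91 × 276.447860
FV = $180,495.57

FV = PMT × ((1+r)^n - 1)/r = $180,495.57


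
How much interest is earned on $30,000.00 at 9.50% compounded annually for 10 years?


Compound interest earned = final amount − principal.
A = P(1 + r/n)^(nt) = $30,000.00 × (1 + 0.095/1)^(1 × 10) = $74,346.83
Interest = A − P = $74,346.83 − $30,000.00 = $44,346.83

Interest = A - P = $44,346.83


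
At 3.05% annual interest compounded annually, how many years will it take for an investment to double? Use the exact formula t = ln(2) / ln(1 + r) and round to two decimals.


Doubling condition: (1 + r)^t = 2
Take ln of both sides: t × ln(1 + r) = ln(2)
t = ln(2) / ln(1 + r)
t = 0.693147 / 0.030044
t = 23.07

t = ln(2) / ln(1 + r) = 23.07 years


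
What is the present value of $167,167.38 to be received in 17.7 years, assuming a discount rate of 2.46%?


Present value formula: PV = FV / (1 + r)^t
PV = $167,167.38 / (1 + 0.0246)^17.7
PV = $167,167.38 / 1.537489
PV = $108,727.53

PV = FV / (1 + r)^t = $108,727.53


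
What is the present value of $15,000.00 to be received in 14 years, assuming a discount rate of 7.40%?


Present value formula: PV = FV / (1 + r)^t
PV = $15,000.00 / (1 + 0.074)^14
PV = $15,000.00 / 2.716814
PV = $5,521.17

PV = FV / (1 + r)^t = $5,521.17


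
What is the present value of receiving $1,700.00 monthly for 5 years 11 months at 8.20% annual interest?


Present value of an ordinary annuity: PV = PMT × (1 − (1 + r)^(−n)) / r
Monthly rate r = 0.082/12 ≈ 0.00683333, n = 71
PV = $1,700.00 × (1 − (1 + 0.082/12)^(−71)) / (0.082/12)
PV = $1,700.00 × 56.105671
PV = $95,379.64

PV = PMT × (1-(1+r)^(-n))/r = $95,379.64


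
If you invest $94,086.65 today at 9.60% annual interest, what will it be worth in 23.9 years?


Future value formula: FV = PV × (1 + r)^t
FV = $94,086.65 × (1 + 0.096)^23.9
FV = $94,086.65 × 8.9427738
FV = $841,395.63

FV = PV × (1 + r)^t = $841,395.63


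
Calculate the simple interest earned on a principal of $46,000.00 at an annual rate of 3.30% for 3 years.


Simple interest formula: I = P × r × t
I = $46,000.00 × 0.033 × 3
I = $4,554.00

I = P × r × t = $4,554.00


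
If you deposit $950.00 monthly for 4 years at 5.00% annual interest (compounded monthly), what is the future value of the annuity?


Future value of an ordinary annuity: FV = PMT × ((1 + r)^n − 1) / r
Monthly rate r = 0.05/12 ≈ 0.00416667, n = 48
FV = $950.00 × ((1 + 0.05/12)^48 − 1) / (0.05/12)
FV = $950.00 × 53.014885
FV = $50,364.14

FV = PMT × ((1+r)^n - 1)/r = $50,364.14


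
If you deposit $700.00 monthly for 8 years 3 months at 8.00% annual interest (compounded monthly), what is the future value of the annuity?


Future value of an ordinary annuity: FV = PMT × ((1 + r)^n − 1) / r
Monthly rate r = 0.08/12 ≈ 0.00666667, n = 99
FV = $700.00 × ((1 + 0.08/12)^99 − 1) / (0.08/12)
FV = $700.00 × 139.583888
FV = $97,708.72

FV = PMT × ((1+r)^n - 1)/r = $97,708.72


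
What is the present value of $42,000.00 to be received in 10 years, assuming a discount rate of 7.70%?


Present value formula: PV = FV / (1 + r)^t
PV = $42,000.00 / (1 + 0.077)^10
PV = $42,000.00 / 2.099699
PV = $20,002.87

PV = FV / (1 + r)^t = $20,002.87


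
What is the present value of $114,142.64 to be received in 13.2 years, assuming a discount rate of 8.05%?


Present value formula: PV = FV / (1 + r)^t
PV = $114,142.64 / (1 + 0.0805)^13.2
PV = $114,142.64 / 2.778734
PV = $41,077.21

PV = FV / (1 + r)^t = $41,077.21


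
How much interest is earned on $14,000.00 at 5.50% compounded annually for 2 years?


Compound interest earned = final amount − principal.
A = P(1 + r/n)^(nt) = $14,000.00 × (1 + 0.055/1)^(1 × 2) = $15,582.35
Interest = A − P = $15,582.35 − $14,000.00 = $1,582.35

Interest = A - P = $1,582.35


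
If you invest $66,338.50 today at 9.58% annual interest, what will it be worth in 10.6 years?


Future value formula: FV = PV × (1 + r)^t
FV = $66,338.50 × (1 + 0.0958)^10.6
FV = $66,338.50 × 2.6372527
FV = $174,951.39

FV = PV × (1 + r)^t = $174,951.39


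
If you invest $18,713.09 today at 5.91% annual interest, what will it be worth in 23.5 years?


Future value formula: FV = PV × (1 + r)^t
FV = $18,713.09 × (1 + 0.0591)^23.5
FV = $18,713.09 × 3.854950
FV = $72,138.03

FV = PV × (1 + r)^t = $72,138.03


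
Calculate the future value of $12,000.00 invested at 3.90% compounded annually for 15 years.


Compound interest formula: A = P(1 + r/n)^(nt)
A = $12,000.00 × (1 + 0.039/1)^(1 × 15)
Growth factor: (1 + 0.039/1)^15 = 1.7751425
A = $12,000.00 × 1.7751425
A = $21,301.71

A = P(1 + r/n)^(nt) = $21,301.71


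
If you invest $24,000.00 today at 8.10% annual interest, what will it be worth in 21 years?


Future value formula: FV = PV × (1 + r)^t
FV = $24,000.00 × (1 + 0.081)^21
FV = $24,000.00 × 5.1326254
FV = $123,183.01

FV = PV × (1 + r)^t = $123,183.01


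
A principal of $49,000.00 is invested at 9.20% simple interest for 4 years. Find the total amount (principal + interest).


Total amount formula: A = P(1 + rt) = P + P·r·t
Interest: I = P × r × t = $49,000.00 × 0.092 × 4 = $18,032.00
A = P + I = $49,000.00 + $18,032.00 = $67,032.00

A = P + I = P(1 + rt) = $67,032.00


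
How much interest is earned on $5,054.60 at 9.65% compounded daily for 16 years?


Compound interest earned = final amount − principal.
A = P(1 + r/n)^(nt) = $5,054.60 × (1 + 0.0965/365)^(365 × 16) = $23,667.31
Interest = A − P = $23,667.31 − $5,054.60 = $18,612.71

Interest = A - P = $18,612.71


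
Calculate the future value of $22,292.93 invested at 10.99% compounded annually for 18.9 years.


Compound interest formula: A = P(1 + r/n)^(nt)
A = $22,292.93 × (1 + 0.1099/1)^(1 × 18.9)
Growth factor: (1 + 0.1099/1)^18.9 = 7.1757086
A = $22,292.93 × 7.1757086
A = $159,967.57

A = P(1 + r/n)^(nt) = $159,967.57


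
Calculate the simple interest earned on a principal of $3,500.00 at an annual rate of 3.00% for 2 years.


Simple interest formula: I = P × r × t
I = $3,500.00 × 0.03 × 2
I = $210.00

I = P × r × t = $210.00


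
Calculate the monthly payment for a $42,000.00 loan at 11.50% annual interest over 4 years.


Loan payment formula: PMT = PV × r / (1 − (1 + r)^(−n))
Monthly rate r = 0.115/12 ≈ 0.00958333, n = 48 months
Denominator: 1 − (1 + 0.115/12)^(−48) = 0.367332
PMT = $42,000.00 × (0.115/12) / 0.367332
PMT = $1,095.74 per month

PMT = PV × r / (1-(1+r)^(-n)) = $1,095.74/month


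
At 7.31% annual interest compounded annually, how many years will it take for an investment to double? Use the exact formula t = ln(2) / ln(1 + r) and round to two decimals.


Doubling condition: (1 + r)^t = 2
Take ln of both sides: t × ln(1 + r) = ln(2)
t = ln(2) / ln(1 + r)
t = 0.693147 / 0.070552
t = 9.82

t = ln(2) / ln(1 + r) = 9.82 years


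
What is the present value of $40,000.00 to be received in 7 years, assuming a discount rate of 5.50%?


Present value formula: PV = FV / (1 + r)^t
PV = $40,000.00 / (1 + 0.055)^7
PV = $40,000.00 / 1.4546792
PV = $27,497.47

PV = FV / (1 + r)^t = $27,497.47


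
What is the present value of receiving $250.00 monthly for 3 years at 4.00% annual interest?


Present value of an ordinary annuity: PV = PMT × (1 − (1 + r)^(−n)) / r
Monthly rate r = 0.04/12 ≈ 0.00333333, n = 36
PV = $250.00 × (1 − (1 + 0.04/12)^(−36)) / (0.04/12)
PV = $250.00 × 33.870766
PV = $8,467.69

PV = PMT × (1-(1+r)^(-n))/r = $8,467.69


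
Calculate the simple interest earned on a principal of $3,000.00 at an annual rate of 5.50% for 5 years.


Simple interest formula: I = P × r × t
I = $3,000.00 × 0.055 × 5
I = $825.00

I = P × r × t = $825.00


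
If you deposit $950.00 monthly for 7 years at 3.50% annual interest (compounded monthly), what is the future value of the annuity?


Future value of an ordinary annuity: FV = PMT × ((1 + r)^n − 1) / r
Monthly rate r = 0.035/12 ≈ 0.00291667, n = 84
FV = $950.00 × ((1 + 0.035/12)^84 − 1) / (0.035/12)
FV = $950.00 × 95.028273
FV = $90,276.86

FV = PMT × ((1+r)^n - 1)/r = $90,276.86


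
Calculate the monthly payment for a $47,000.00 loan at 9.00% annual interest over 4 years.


Loan payment formula: PMT = PV × r / (1 − (1 + r)^(−n))
Monthly rate r = 0.09/12 = 0.0075, n = 48 months
Denominator: 1 − (1 + 0.09/12)^(−48) = 0.301386
PMT = $47,000.00 × (0.09/12) / 0.301386
PMT = $1,169.60 per month

PMT = PV × r / (1-(1+r)^(-n)) = $1,169.60/month


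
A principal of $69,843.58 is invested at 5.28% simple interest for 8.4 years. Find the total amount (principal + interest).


Total amount formula: A = P(1 + rt) = P + P·r·t
Interest: I = P × r × t = $69,843.58 × 0.0528 × 8.4 = $30,977.02
A = P + I = $69,843.58 + $30,977.02 = $100,820.60

A = P + I = P(1 + rt) = $100,820.60


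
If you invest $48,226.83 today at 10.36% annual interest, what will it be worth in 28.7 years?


Future value formula: FV = PV × (1 + r)^t
FV = $48,226.83 × (1 + 0.1036)^28.7
FV = $48,226.83 × 16.9315047
FV = $816,552.80

FV = PV × (1 + r)^t = $816,552.80


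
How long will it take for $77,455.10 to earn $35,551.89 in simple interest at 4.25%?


Rearrange the simple interest formula for t:
I = P × r × t  ⇒  t = I / (P × r)
t = $35,551.89 / ($77,455.10 × 0.0425)
t = 10.8

t = I/(P×r) = 10.8 years


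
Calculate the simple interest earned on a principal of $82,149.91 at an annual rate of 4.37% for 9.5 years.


Simple interest formula: I = P × r × t
I = $82,149.91 × 0.0437 × 9.5
I = $34,104.54

I = P × r × t = $34,104.54


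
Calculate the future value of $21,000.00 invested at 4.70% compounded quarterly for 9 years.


Compound interest formula: A = P(1 + r/n)^(nt)
A = $21,000.00 × (1 + 0.047/4)^(4 × 9)
Growth factor: (1 + 0.047/4)^36 = 1.5227748
A = $21,000.00 × 1.5227748
A = $31,978.27

A = P(1 + r/n)^(nt) = $31,978.27


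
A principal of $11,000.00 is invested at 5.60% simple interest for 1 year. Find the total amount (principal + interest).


Total amount formula: A = P(1 + rt) = P + P·r·t
Interest: I = P × r × t = $11,000.00 × 0.056 × 1 = $616.00
A = P + I = $11,000.00 + $616.00 = $11,616.00

A = P + I = P(1 + rt) = $11,616.00


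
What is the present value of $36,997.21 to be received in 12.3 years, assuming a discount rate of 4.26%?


Present value formula: PV = FV / (1 + r)^t
PV = $36,997.21 / (1 + 0.0426)^12.3
PV = $36,997.21 / 1.670506
PV = $22,147.31

PV = FV / (1 + r)^t = $22,147.31


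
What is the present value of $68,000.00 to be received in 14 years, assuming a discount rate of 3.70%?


Present value formula: PV = FV / (1 + r)^t
PV = $68,000.00 / (1 + 0.037)^14
PV = $68,000.00 / 1.6630396
PV = $40,888.98

PV = FV / (1 + r)^t = $40,888.98


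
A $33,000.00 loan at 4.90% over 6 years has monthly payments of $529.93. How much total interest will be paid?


Total paid over the life of the loan = PMT × n.
Total paid = $529.93 × 72 = $38,154.96
Total interest = total paid − principal = $38,154.96 − $33,000.00 = $5,154.96

Total interest = (PMT × n) - PV = $5,154.96


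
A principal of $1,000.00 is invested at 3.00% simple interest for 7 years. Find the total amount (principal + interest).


Total amount formula: A = P(1 + rt) = P + P·r·t
Interest: I = P × r × t = $1,000.00 × 0.03 × 7 = $210.00
A = P + I = $1,000.00 + $210.00 = $1,210.00

A = P + I = P(1 + rt) = $1,210.00


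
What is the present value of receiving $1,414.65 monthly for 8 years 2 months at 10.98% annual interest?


Present value of an ordinary annuity: PV = PMT × (1 − (1 + r)^(−n)) / r
Monthly rate r = 0.1098/12 = 0.00915, n = 98
PV = $1,414.65 × (1 − (1 + 0.1098/12)^(−98)) / (0.1098/12)
PV = $1,414.65 × 64.526750
PV = $91,282.77

PV = PMT × (1-(1+r)^(-n))/r = $91,282.77


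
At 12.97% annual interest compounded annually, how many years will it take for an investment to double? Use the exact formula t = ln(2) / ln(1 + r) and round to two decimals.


Doubling condition: (1 + r)^t = 2
Take ln of both sides: t × ln(1 + r) = ln(2)
t = ln(2) / ln(1 + r)
t = 0.693147 / 0.121952
t = 5.68

t = ln(2) / ln(1 + r) = 5.68 years


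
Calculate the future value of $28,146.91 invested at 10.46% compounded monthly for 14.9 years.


Compound interest formula: A = P(1 + r/n)^(nt)
A = $28,146.91 × (1 + 0.1046/12)^(12 × 14.9)
Growth factor: (1 + 0.1046/12)^178.8 = 4.719895
A = $28,146.91 × 4.719895
A = $132,850.46

A = P(1 + r/n)^(nt) = $132,850.46


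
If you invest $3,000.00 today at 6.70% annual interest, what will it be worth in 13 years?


Future value formula: FV = PV × (1 + r)^t
FV = $3,000.00 × (1 + 0.067)^13
FV = $3,000.00 × 2.323472
FV = $6,970.42

FV = PV × (1 + r)^t = $6,970.42


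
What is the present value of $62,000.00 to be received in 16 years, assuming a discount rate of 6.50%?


Present value formula: PV = FV / (1 + r)^t
PV = $62,000.00 / (1 + 0.065)^16
PV = $62,000.00 / 2.739011
PV = $22,635.91

PV = FV / (1 + r)^t = $22,635.91


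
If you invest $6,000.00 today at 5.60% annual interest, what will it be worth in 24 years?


Future value formula: FV = PV × (1 + r)^t
FV = $6,000.00 × (1 + 0.056)^24
FV = $6,000.00 × 3.697720
FV = $22,186.32

FV = PV × (1 + r)^t = $22,186.32


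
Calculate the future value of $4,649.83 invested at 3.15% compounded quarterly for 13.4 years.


Compound interest formula: A = P(1 + r/n)^(nt)
A = $4,649.83 × (1 + 0.0315/4)^(4 × 13.4)
Growth factor: (1 + 0.0315/4)^53.6 = 1.5226415
A = $4,649.83 × 1.5226415
A = $7,080.02

A = P(1 + r/n)^(nt) = $7,080.02


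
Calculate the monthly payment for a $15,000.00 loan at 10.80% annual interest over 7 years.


Loan payment formula: PMT = PV × r / (1 − (1 + r)^(−n))
Monthly rate r = 0.108/12 = 0.009, n = 84 months
Denominator: 1 − (1 + 0.108/12)^(−84) = 0.528869
PMT = $15,000.00 × (0.108/12) / 0.528869
PMT = $255.26 per month

PMT = PV × r / (1-(1+r)^(-n)) = $255.26/month


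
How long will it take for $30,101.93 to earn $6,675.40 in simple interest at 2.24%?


Rearrange the simple interest formula for t:
I = P × r × t  ⇒  t = I / (P × r)
t = $6,675.40 / ($30,101.93 × 0.0224)
t = 9.9

t = I/(P×r) = 9.9 years


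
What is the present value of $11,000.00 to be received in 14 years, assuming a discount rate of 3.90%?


Present value formula: PV = FV / (1 + r)^t
PV = $11,000.00 / (1 + 0.039)^14
PV = $11,000.00 / 1.7085106
PV = $6,438.36

PV = FV / (1 + r)^t = $6,438.36


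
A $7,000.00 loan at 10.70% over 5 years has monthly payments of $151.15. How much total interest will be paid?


Total paid over the life of the loan = PMT × n.
Total paid = $151.15 × 60 = $9,069.00
Total interest = total paid − principal = $9,069.00 − $7,000.00 = $2,069.00

Total interest = (PMT × n) - PV = $2,069.00


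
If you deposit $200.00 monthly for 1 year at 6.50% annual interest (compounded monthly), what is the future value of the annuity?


Future value of an ordinary annuity: FV = PMT × ((1 + r)^n − 1) / r
Monthly rate r = 0.065/12 ≈ 0.00541667, n = 12
FV = $200.00 × ((1 + 0.065/12)^12 − 1) / (0.065/12)
FV = $200.00 × 12.364034
FV = $2,472.81

FV = PMT × ((1+r)^n - 1)/r = $2,472.81


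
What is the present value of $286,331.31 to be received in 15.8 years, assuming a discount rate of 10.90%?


Present value formula: PV = FV / (1 + r)^t
PV = $286,331.31 / (1 + 0.109)^15.8
PV = $286,331.31 / 5.127651
PV = $55,840.64

PV = FV / (1 + r)^t = $55,840.64


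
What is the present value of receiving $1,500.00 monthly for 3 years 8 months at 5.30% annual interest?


Present value of an ordinary annuity: PV = PMT × (1 − (1 + r)^(−n)) / r
Monthly rate r = 0.053/12 ≈ 0.00441667, n = 44
PV = $1,500.00 × (1 − (1 + 0.053/12)^(−44)) / (0.053/12)
PV = $1,500.00 × 39.908877
PV = $59,863.32

PV = PMT × (1-(1+r)^(-n))/r = $59,863.32


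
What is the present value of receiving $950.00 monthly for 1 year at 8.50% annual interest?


Present value of an ordinary annuity: PV = PMT × (1 − (1 + r)^(−n)) / r
Monthly rate r = 0.085/12 ≈ 0.00708333, n = 12
PV = $950.00 × (1 − (1 + 0.085/12)^(−12)) / (0.085/12)
PV = $950.00 × 11.465289
PV = $10,892.02

PV = PMT × (1-(1+r)^(-n))/r = $10,892.02


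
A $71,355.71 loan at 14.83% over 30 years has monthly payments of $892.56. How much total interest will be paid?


Total paid over the life of the loan = PMT × n.
Total paid = $892.56 × 360 = $321,321.60
Total interest = total paid − principal = $321,321.60 − $71,355.71 = $249,965.89

Total interest = (PMT × n) - PV = $249,965.89


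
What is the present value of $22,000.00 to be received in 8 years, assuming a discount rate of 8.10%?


Present value formula: PV = FV / (1 + r)^t
PV = $22,000.00 / (1 + 0.081)^8
PV = $22,000.00 / 1.864685
PV = $11,798.24

PV = FV / (1 + r)^t = $11,798.24


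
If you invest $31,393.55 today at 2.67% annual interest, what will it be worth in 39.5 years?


Future value formula: FV = PV × (1 + r)^t
FV = $31,393.55 × (1 + 0.0267)^39.5
FV = $31,393.55 × 2.831527
FV = $88,891.68

FV = PV × (1 + r)^t = $88,891.68


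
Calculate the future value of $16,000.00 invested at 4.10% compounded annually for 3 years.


Compound interest formula: A = P(1 + r/n)^(nt)
A = $16,000.00 × (1 + 0.041/1)^(1 × 3)
Growth factor: (1 + 0.041/1)^3 = 1.128112
A = $16,000.00 × 1.128112
A = $18,049.79

A = P(1 + r/n)^(nt) = $18,049.79


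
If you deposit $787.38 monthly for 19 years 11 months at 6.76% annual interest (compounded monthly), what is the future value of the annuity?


Future value of an ordinary annuity: FV = PMT × ((1 + r)^n − 1) / r
Monthly rate r = 0.0676/12 ≈ 0.00563333, n = 239
FV = $787.38 × ((1 + 0.0676/12)^239 − 1) / (0.0676/12)
FV = $787.38 × 502.179093
FV = $395,405.77

FV = PMT × ((1+r)^n - 1)/r = $395,405.77


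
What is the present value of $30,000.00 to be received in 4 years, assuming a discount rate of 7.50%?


Present value formula: PV = FV / (1 + r)^t
PV = $30,000.00 / (1 + 0.075)^4
PV = $30,000.00 / 1.335469
PV = $22,464.02

PV = FV / (1 + r)^t = $22,464.02


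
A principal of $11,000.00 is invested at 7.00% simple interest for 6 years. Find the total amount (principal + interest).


Total amount formula: A = P(1 + rt) = P + P·r·t
Interest: I = P × r × t = $11,000.00 × 0.07 × 6 = $4,620.00
A = P + I = $11,000.00 + $4,620.00 = $15,620.00

A = P + I = P(1 + rt) = $15,620.00


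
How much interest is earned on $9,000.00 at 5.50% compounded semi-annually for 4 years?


Compound interest earned = final amount − principal.
A = P(1 + r/n)^(nt) = $9,000.00 × (1 + 0.055/2)^(2 × 4) = $11,181.42
Interest = A − P = $11,181.42 − $9,000.00 = $2,181.42

Interest = A - P = $2,181.42


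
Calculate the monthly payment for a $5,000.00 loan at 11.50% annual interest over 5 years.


Loan payment formula: PMT = PV × r / (1 − (1 + r)^(−n))
Monthly rate r = 0.115/12 ≈ 0.00958333, n = 60 months
Denominator: 1 − (1 + 0.115/12)^(−60) = 0.435752
PMT = $5,000.00 × (0.115/12) / 0.435752
PMT = $109.96 per month

PMT = PV × r / (1-(1+r)^(-n)) = $109.96/month


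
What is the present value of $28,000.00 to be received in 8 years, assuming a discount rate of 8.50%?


Present value formula: PV = FV / (1 + r)^t
PV = $28,000.00 / (1 + 0.085)^8
PV = $28,000.00 / 1.9206043
PV = $14,578.74

PV = FV / (1 + r)^t = $14,578.74


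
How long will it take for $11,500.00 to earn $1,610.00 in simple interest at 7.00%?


Rearrange the simple interest formula for t:
I = P × r × t  ⇒  t = I / (P × r)
t = $1,610.00 / ($11,500.00 × 0.07)
t = 2

t = I/(P×r) = 2 years


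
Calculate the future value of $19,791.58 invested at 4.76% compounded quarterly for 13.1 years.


Compound interest formula: A = P(1 + r/n)^(nt)
A = $19,791.58 × (1 + 0.0476/4)^(4 × 13.1)
Growth factor: (1 + 0.0476/4)^52.4 = 1.858703
A = $19,791.58 × 1.858703
A = $36,786.67

A = P(1 + r/n)^(nt) = $36,786.67


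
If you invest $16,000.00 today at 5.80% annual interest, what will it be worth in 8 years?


Future value formula: FV = PV × (1 + r)^t
FV = $16,000.00 × (1 + 0.058)^8
FV = $16,000.00 × 1.569948
FV = $25,119.17

FV = PV × (1 + r)^t = $25,119.17


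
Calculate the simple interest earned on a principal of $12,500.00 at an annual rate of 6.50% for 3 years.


Simple interest formula: I = P × r × t
I = $12,500.00 × 0.065 × 3
I = $2,437.50

I = P × r × t = $2,437.50


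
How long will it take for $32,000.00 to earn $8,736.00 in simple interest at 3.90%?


Rearrange the simple interest formula for t:
I = P × r × t  ⇒  t = I / (P × r)
t = $8,736.00 / ($32,000.00 × 0.039)
t = 7

t = I/(P×r) = 7 years


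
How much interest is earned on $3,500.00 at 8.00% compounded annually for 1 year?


Compound interest earned = final amount − principal.
A = P(1 + r/n)^(nt) = $3,500.00 × (1 + 0.08/1)^(1 × 1) = $3,780.00
Interest = A − P = $3,780.00 − $3,500.00 = $280.00

Interest = A - P = $280.00


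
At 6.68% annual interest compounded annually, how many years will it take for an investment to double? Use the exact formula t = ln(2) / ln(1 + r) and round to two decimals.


Doubling condition: (1 + r)^t = 2
Take ln of both sides: t × ln(1 + r) = ln(2)
t = ln(2) / ln(1 + r)
t = 0.693147 / 0.064664
t = 10.72

t = ln(2) / ln(1 + r) = 10.72 years


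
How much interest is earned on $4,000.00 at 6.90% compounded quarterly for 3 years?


Compound interest earned = final amount − principal.
A = P(1 + r/n)^(nt) = $4,000.00 × (1 + 0.069/4)^(4 × 3) = $4,911.25
Interest = A − P = $4,911.25 − $4,000.00 = $911.25

Interest = A - P = $911.25


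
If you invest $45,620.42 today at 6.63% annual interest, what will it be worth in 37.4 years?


Future value formula: FV = PV × (1 + r)^t
FV = $45,620.42 × (1 + 0.0663)^37.4
FV = $45,620.42 × 11.0329057
FV = $503,325.79

FV = PV × (1 + r)^t = $503,325.79


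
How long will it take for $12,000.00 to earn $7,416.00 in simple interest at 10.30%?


Rearrange the simple interest formula for t:
I = P × r × t  ⇒  t = I / (P × r)
t = $7,416.00 / ($12,000.00 × 0.103)
t = 6

t = I/(P×r) = 6 years


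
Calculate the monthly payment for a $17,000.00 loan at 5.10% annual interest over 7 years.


Loan payment formula: PMT = PV × r / (1 − (1 + r)^(−n))
Monthly rate r = 0.051/12 = 0.00425, n = 84 months
Denominator: 1 − (1 + 0.051/12)^(−84) = 0.299698
PMT = $17,000.00 × (0.051/12) / 0.299698
PMT = $241.08 per month

PMT = PV × r / (1-(1+r)^(-n)) = $241.08/month


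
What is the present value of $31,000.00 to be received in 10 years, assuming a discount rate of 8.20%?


Present value formula: PV = FV / (1 + r)^t
PV = $31,000.00 / (1 + 0.082)^10
PV = $31,000.00 / 2.199240
PV = $14,095.78

PV = FV / (1 + r)^t = $14,095.78


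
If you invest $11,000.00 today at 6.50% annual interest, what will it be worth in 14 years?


Future value formula: FV = PV × (1 + r)^t
FV = $11,000.00 × (1 + 0.065)^14
FV = $11,000.00 × 2.4148742
FV = $26,563.62

FV = PV × (1 + r)^t = $26,563.62


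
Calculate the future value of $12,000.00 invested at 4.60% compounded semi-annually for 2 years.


Compound interest formula: A = P(1 + r/n)^(nt)
A = $12,000.00 × (1 + 0.046/2)^(2 × 2)
Growth factor: (1 + 0.046/2)^4 = 1.095223
A = $12,000.00 × 1.095223
A = $13,142.68

A = P(1 + r/n)^(nt) = $13,142.68


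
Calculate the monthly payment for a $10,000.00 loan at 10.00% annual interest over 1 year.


Loan payment formula: PMT = PV × r / (1 − (1 + r)^(−n))
Monthly rate r = 0.1/12 ≈ 0.00833333, n = 12 months
Denominator: 1 − (1 + 0.1/12)^(−12) = 0.0947876
PMT = $10,000.00 × (0.1/12) / 0.0947876
PMT = $879.16 per month

PMT = PV × r / (1-(1+r)^(-n)) = $879.16/month


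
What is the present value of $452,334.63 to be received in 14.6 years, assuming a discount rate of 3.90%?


Present value formula: PV = FV / (1 + r)^t
PV = $452,334.63 / (1 + 0.039)^14.6
PV = $452,334.63 / 1.7481834
PV = $258,745.52

PV = FV / (1 + r)^t = $258,745.52


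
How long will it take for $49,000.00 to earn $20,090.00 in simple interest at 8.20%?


Rearrange the simple interest formula for t:
I = P × r × t  ⇒  t = I / (P × r)
t = $20,090.00 / ($49,000.00 × 0.082)
t = 5

t = I/(P×r) = 5 years


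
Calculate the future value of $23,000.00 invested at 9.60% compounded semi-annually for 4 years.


Compound interest formula: A = P(1 + r/n)^(nt)
A = $23,000.00 × (1 + 0.096/2)^(2 × 4)
Growth factor: (1 + 0.096/2)^8 = 1.4550914
A = $23,000.00 × 1.4550914
A = $33,467.10

A = P(1 + r/n)^(nt) = $33,467.10


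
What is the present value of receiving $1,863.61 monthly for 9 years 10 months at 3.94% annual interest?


Present value of an ordinary annuity: PV = PMT × (1 − (1 + r)^(−n)) / r
Monthly rate r = 0.0394/12 ≈ 0.00328333, n = 118
PV = $1,863.61 × (1 − (1 + 0.0394/12)^(−118)) / (0.0394/12)
PV = $1,863.61 × 97.697111
PV = $182,069.31

PV = PMT × (1-(1+r)^(-n))/r = $182,069.31


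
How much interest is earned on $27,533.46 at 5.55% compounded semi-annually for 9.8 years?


Compound interest earned = final amount − principal.
A = P(1 + r/n)^(nt) = $27,533.46 × (1 + 0.0555/2)^(2 × 9.8) = $47,082.07
Interest = A − P = $47,082.07 − $27,533.46 = $19,548.61

Interest = A - P = $19,548.61


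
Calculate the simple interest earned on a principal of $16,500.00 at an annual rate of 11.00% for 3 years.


Simple interest formula: I = P × r × t
I = $16,500.00 × 0.11 × 3
I = $5,445.00

I = P × r × t = $5,445.00


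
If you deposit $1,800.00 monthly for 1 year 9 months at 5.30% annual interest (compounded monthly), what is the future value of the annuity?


Future value of an ordinary annuity: FV = PMT × ((1 + r)^n − 1) / r
Monthly rate r = 0.053/12 ≈ 0.00441667, n = 21
FV = $1,800.00 × ((1 + 0.053/12)^21 − 1) / (0.053/12)
FV = $1,800.00 × 21.953968
FV = $39,517.14

FV = PMT × ((1+r)^n - 1)/r = $39,517.14


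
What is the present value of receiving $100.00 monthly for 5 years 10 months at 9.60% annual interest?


Present value of an ordinary annuity: PV = PMT × (1 − (1 + r)^(−n)) / r
Monthly rate r = 0.096/12 = 0.008, n = 70
PV = $100.00 × (1 − (1 + 0.096/12)^(−70)) / (0.096/12)
PV = $100.00 × 53.439599
PV = $5,343.96

PV = PMT × (1-(1+r)^(-n))/r = $5,343.96


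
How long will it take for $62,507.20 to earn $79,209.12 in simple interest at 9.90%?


Rearrange the simple interest formula for t:
I = P × r × t  ⇒  t = I / (P × r)
t = $79,209.12 / ($62,507.20 × 0.099)
t = 12.8

t = I/(P×r) = 12.8 years


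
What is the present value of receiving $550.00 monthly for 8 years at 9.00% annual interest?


Present value of an ordinary annuity: PV = PMT × (1 − (1 + r)^(−n)) / r
Monthly rate r = 0.09/12 = 0.0075, n = 96
PV = $550.00 × (1 − (1 + 0.09/12)^(−96)) / (0.09/12)
PV = $550.00 × 68.258439
PV = $37,542.14

PV = PMT × (1-(1+r)^(-n))/r = $37,542.14


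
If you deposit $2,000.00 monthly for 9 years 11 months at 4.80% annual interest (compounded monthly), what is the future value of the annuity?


Future value of an ordinary annuity: FV = PMT × ((1 + r)^n − 1) / r
Monthly rate r = 0.048/12 = 0.004, n = 119
FV = $2,000.00 × ((1 + 0.048/12)^119 − 1) / (0.048/12)
FV = $2,000.00 × 152.023864
FV = $304,047.73

FV = PMT × ((1+r)^n - 1)/r = $304,047.73


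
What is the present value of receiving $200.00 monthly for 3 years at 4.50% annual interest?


Present value of an ordinary annuity: PV = PMT × (1 − (1 + r)^(−n)) / r
Monthly rate r = 0.045/12 = 0.00375, n = 36
PV = $200.00 × (1 − (1 + 0.045/12)^(−36)) / (0.045/12)
PV = $200.00 × 33.616921
PV = $6,723.38

PV = PMT × (1-(1+r)^(-n))/r = $6,723.38


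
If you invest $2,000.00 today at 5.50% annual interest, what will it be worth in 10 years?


Future value formula: FV = PV × (1 + r)^t
FV = $2,000.00 × (1 + 0.055)^10
FV = $2,000.00 × 1.708144
FV = $3,416.29

FV = PV × (1 + r)^t = $3,416.29


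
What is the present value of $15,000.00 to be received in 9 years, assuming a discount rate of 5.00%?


Present value formula: PV = FV / (1 + r)^t
PV = $15,000.00 / (1 + 0.05)^9
PV = $15,000.00 / 1.5513282
PV = $9,669.13

PV = FV / (1 + r)^t = $9,669.13


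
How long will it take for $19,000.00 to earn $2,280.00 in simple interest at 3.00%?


Rearrange the simple interest formula for t:
I = P × r × t  ⇒  t = I / (P × r)
t = $2,280.00 / ($19,000.00 × 0.03)
t = 4

t = I/(P×r) = 4 years
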